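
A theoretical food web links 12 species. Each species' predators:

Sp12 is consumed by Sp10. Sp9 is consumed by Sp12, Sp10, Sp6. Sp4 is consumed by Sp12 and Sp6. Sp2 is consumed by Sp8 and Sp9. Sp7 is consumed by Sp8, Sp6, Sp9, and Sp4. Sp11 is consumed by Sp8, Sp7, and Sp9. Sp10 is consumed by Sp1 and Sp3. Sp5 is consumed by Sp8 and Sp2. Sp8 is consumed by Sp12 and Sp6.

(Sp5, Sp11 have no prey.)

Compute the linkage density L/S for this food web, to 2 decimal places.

There are L = 21 links among S = 12 species.
L/S = 21/12 = 1.7500 ≈ 1.75.

L/S = 1.75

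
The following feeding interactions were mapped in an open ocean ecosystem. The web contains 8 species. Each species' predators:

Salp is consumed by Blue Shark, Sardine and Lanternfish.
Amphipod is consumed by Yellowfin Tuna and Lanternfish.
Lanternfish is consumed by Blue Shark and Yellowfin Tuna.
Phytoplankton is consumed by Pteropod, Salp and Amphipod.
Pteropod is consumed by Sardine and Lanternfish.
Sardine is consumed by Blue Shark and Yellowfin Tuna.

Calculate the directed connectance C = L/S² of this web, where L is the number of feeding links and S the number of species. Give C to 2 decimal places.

The web has S = 8 species and L = 14 feeding links.
C = L / S² = 14 / 64 = 0.2188 ≈ 0.22.

C = 0.22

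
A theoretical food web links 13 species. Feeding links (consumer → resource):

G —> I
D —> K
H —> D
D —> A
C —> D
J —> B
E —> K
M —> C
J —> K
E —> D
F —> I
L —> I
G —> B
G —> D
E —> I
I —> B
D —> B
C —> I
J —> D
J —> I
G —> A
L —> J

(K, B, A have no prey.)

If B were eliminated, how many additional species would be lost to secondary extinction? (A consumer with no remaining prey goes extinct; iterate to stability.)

Remove B.
Round 1: I (all prey gone) → extinct.
Round 2: F (all prey gone) → extinct.
No further losses. Total secondary extinctions: 2.

2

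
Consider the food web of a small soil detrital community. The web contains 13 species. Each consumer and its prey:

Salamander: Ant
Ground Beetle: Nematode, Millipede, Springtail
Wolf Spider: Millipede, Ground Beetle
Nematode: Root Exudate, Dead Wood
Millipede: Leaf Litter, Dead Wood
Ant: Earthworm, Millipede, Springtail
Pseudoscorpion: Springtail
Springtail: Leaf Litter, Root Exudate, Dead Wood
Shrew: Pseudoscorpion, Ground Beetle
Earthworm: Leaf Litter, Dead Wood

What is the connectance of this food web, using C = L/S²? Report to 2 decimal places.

C = 0.12

The web has S = 13 species and L = 21 feeding links.
C = L / S² = 21 / 169 = 0.1243 ≈ 0.12.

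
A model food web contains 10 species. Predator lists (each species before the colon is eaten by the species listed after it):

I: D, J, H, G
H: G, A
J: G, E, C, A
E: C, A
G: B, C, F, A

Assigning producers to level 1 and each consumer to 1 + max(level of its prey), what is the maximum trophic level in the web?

Producers (level 1): I.
I → J → G → B gives B level 4.
No species has a prey at level 4, so no species reaches level 5.

4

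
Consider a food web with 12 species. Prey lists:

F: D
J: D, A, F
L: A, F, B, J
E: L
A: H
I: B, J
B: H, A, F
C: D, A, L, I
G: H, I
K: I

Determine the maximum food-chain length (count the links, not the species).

4 links

One longest chain: H → A → B → I → K.
It has 5 species and 4 links.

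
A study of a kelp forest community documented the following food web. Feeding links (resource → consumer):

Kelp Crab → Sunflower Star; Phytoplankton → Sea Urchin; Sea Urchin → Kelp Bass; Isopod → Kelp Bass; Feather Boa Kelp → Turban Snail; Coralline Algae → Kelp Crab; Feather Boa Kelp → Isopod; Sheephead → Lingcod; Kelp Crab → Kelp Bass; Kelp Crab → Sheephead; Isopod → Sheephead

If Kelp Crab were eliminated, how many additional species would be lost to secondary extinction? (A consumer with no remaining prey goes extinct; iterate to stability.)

1

Remove Kelp Crab.
Round 1: Sunflower Star (all prey gone) → extinct.
No further losses. Total secondary extinctions: 1.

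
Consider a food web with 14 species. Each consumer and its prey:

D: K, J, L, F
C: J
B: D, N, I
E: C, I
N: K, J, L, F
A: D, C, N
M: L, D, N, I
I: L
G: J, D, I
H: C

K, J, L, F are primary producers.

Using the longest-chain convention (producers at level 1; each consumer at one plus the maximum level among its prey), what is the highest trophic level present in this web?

Producers (level 1): K, J, L, F.
J → C → H gives H level 3.
No species has a prey at level 3, so no species reaches level 4.

3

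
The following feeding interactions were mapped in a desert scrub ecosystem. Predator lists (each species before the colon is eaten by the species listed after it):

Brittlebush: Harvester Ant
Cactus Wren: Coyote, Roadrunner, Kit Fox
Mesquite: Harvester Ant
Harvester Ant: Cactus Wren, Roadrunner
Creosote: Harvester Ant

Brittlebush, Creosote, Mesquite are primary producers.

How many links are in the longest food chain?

One longest chain: Brittlebush → Harvester Ant → Cactus Wren → Coyote.
It has 4 species and 3 links.

3 links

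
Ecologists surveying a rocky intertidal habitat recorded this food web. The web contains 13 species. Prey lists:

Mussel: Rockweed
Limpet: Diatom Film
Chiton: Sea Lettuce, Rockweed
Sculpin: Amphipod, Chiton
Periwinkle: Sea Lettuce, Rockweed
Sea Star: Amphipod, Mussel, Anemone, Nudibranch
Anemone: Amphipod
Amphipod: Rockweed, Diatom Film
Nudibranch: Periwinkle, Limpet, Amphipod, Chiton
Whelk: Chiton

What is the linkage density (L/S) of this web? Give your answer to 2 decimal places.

L/S = 1.54

There are L = 20 links among S = 13 species.
L/S = 20/13 = 1.5385 ≈ 1.54.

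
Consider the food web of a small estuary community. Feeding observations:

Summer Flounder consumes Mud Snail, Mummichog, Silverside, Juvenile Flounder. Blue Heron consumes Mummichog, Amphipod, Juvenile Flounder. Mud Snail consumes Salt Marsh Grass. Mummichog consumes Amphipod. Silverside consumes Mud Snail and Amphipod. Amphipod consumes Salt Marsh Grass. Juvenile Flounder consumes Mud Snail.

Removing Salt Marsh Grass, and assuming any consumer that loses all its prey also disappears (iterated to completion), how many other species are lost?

Remove Salt Marsh Grass.
Round 1: Amphipod (all prey gone), Mud Snail (all prey gone) → extinct.
Round 2: Mummichog (all prey gone), Juvenile Flounder (all prey gone), Silverside (all prey gone) → extinct.
Round 3: Summer Flounder (all prey gone), Blue Heron (all prey gone) → extinct.
No further losses. Total secondary extinctions: 7.

7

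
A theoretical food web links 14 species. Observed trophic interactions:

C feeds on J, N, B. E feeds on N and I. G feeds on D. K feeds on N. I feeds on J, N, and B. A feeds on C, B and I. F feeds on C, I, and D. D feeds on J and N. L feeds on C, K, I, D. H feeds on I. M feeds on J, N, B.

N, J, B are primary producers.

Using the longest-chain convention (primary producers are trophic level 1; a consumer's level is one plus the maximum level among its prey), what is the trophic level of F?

Trophic level 3

N is a producer → level 1.
D eats N (level 1); other prey at levels: J 1 → level 2.
F eats D (level 2); other prey at levels: I 2, C 2 → level 3.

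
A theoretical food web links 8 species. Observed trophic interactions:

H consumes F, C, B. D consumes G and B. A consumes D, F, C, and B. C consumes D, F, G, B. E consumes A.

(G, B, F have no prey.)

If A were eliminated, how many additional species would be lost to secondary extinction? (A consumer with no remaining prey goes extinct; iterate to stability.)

1

Remove A.
Round 1: E (all prey gone) → extinct.
No further losses. Total secondary extinctions: 1.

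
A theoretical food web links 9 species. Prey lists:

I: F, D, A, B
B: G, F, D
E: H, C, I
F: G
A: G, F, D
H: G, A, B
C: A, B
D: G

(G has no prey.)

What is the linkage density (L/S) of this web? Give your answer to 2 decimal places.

There are L = 20 links among S = 9 species.
L/S = 20/9 = 2.2222 ≈ 2.22.

L/S = 2.22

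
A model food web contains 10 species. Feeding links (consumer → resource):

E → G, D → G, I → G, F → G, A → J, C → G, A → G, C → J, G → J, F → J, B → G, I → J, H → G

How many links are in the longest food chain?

One longest chain: J → G → H.
It has 3 species and 2 links.

2 links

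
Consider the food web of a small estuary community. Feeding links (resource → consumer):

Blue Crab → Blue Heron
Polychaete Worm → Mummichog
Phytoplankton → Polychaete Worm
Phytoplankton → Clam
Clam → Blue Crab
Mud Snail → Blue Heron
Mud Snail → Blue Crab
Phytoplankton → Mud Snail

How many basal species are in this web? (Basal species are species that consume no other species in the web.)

1

Basal species (no prey listed): Phytoplankton.
Count: 1.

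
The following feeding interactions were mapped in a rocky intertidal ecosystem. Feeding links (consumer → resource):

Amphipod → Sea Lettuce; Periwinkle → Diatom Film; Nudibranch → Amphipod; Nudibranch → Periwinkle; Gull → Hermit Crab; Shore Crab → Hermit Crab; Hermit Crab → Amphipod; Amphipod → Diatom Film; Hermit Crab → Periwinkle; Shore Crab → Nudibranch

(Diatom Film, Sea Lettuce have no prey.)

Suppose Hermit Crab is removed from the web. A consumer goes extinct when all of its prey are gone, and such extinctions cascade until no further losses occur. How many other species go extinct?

Remove Hermit Crab.
Round 1: Gull (all prey gone) → extinct.
No further losses. Total secondary extinctions: 1.

1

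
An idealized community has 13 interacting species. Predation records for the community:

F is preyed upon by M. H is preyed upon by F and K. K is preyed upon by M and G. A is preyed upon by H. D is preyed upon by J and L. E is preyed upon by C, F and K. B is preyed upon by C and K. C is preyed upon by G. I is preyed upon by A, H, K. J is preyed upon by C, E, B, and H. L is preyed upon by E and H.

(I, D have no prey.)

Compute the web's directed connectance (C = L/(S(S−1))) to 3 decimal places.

C = 0.147

The web has S = 13 species and L = 23 feeding links.
C = L / (S(S−1)) = 23 / 156 = 0.1474 ≈ 0.147.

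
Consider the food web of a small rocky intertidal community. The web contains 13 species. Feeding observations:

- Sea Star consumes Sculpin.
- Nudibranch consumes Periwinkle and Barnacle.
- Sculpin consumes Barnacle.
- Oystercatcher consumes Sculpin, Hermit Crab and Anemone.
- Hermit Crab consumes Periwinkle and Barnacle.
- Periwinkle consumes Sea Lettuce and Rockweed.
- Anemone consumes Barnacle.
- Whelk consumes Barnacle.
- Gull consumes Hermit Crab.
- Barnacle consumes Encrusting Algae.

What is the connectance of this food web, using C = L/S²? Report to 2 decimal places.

The web has S = 13 species and L = 15 feeding links.
C = L / S² = 15 / 169 = 0.0888 ≈ 0.09.

C = 0.09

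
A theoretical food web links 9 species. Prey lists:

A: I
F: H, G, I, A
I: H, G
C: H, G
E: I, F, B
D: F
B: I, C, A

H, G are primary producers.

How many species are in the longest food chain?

5 species

One longest chain: H → I → A → F → D.
It has 5 species and 4 links.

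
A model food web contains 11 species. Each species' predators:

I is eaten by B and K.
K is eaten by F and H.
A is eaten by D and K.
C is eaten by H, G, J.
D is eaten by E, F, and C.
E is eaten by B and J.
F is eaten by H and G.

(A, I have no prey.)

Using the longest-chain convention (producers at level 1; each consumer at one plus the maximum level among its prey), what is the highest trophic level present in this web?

4

Producers (level 1): A, I.
A → D → F → H gives H level 4.
No species has a prey at level 4, so no species reaches level 5.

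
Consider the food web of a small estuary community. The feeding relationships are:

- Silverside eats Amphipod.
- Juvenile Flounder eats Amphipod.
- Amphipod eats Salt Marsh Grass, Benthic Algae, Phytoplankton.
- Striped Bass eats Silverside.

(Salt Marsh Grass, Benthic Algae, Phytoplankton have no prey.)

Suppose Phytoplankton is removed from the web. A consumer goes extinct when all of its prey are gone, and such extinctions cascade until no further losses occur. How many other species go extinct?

Remove Phytoplankton.
Every predator of it retains at least one other prey: Amphipod still has Salt Marsh Grass, Benthic Algae.
No consumer loses all prey, so no secondary extinctions occur.

0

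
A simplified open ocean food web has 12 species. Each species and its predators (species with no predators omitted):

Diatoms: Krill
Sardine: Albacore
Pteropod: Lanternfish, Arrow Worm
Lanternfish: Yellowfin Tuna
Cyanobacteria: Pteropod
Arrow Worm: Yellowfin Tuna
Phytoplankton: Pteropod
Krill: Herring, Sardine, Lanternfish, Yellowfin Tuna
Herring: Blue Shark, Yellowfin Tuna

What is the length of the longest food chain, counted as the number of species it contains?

One longest chain: Diatoms → Krill → Sardine → Albacore.
It has 4 species and 3 links.

4 species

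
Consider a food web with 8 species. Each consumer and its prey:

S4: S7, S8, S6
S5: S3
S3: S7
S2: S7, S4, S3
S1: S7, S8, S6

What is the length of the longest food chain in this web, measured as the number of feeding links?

One longest chain: S7 → S4 → S2.
It has 3 species and 2 links.

2 links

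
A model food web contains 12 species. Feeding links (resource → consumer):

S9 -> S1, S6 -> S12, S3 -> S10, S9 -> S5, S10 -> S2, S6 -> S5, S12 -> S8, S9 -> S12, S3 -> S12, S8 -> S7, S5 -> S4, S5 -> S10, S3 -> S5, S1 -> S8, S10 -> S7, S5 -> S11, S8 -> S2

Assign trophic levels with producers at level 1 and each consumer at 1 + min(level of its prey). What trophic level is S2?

S3 is a producer → level 1.
S10 eats S3 → level 2.
S2 eats S10 → level 3.
No prey of S2 is below level 2, so 3 is the minimum.

Trophic level 3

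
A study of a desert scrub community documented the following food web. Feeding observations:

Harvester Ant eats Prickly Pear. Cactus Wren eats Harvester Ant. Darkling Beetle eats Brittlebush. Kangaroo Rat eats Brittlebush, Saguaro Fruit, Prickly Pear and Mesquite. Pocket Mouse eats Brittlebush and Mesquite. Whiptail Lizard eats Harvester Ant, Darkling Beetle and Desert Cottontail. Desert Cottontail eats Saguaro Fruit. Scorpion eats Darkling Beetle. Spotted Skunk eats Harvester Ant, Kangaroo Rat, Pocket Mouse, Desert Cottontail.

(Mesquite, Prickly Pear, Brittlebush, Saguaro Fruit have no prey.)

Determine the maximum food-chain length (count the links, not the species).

One longest chain: Mesquite → Kangaroo Rat → Spotted Skunk.
It has 3 species and 2 links.

2 links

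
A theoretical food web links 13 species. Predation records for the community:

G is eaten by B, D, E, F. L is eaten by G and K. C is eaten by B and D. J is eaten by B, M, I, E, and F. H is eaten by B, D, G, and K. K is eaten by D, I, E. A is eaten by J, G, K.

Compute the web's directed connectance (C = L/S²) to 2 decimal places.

The web has S = 13 species and L = 23 feeding links.
C = L / S² = 23 / 169 = 0.1361 ≈ 0.14.

C = 0.14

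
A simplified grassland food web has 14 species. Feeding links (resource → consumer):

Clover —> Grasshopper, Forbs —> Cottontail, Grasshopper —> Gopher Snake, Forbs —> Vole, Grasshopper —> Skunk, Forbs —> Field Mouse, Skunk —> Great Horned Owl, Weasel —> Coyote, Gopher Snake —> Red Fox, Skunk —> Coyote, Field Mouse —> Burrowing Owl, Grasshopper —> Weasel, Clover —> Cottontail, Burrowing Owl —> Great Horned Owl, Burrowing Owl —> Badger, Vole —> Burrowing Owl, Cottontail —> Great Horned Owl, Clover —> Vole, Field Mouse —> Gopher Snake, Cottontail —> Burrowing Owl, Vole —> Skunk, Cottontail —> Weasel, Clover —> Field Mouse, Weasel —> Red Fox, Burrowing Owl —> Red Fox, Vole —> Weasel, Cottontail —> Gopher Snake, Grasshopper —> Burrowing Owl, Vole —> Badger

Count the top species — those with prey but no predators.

4

Top species (has prey, but nothing eats it): Badger, Red Fox, Great Horned Owl, Coyote.
Count: 4.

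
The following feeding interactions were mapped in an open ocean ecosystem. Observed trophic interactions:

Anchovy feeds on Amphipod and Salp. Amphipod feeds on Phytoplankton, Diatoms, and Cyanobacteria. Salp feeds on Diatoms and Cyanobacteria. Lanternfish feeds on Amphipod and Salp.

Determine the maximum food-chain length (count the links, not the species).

One longest chain: Phytoplankton → Amphipod → Lanternfish.
It has 3 species and 2 links.

2 links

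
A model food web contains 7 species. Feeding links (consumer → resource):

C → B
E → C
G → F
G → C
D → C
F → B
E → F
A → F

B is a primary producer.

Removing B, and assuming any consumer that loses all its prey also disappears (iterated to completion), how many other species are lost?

6

Remove B.
Round 1: F (all prey gone), C (all prey gone) → extinct.
Round 2: D (all prey gone), A (all prey gone), G (all prey gone), E (all prey gone) → extinct.
No further losses. Total secondary extinctions: 6.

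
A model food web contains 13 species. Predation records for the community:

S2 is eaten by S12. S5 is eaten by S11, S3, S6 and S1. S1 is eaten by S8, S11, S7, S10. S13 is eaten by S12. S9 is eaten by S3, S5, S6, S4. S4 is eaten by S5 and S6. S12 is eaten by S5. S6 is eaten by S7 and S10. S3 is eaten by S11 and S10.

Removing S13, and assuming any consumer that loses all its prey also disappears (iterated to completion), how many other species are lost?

Remove S13.
Every predator of it retains at least one other prey: S12 still has S2.
No consumer loses all prey, so no secondary extinctions occur.

0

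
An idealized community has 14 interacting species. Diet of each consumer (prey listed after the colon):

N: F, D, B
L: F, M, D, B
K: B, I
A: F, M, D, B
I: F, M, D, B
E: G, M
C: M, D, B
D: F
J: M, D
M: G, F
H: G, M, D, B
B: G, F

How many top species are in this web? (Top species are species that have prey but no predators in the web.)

Top species (has prey, but nothing eats it): E, A, J, C, N, L, H, K.
Count: 8.

8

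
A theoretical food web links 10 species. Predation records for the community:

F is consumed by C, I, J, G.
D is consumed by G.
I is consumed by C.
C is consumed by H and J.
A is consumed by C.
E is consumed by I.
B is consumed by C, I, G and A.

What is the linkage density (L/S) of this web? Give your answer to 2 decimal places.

There are L = 14 links among S = 10 species.
L/S = 14/10 = 1.4000 ≈ 1.40.

L/S = 1.40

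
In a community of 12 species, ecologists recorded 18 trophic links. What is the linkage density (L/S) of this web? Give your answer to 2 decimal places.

L/S = 1.50

There are L = 18 links among S = 12 species.
L/S = 18/12 = 1.5000 ≈ 1.50.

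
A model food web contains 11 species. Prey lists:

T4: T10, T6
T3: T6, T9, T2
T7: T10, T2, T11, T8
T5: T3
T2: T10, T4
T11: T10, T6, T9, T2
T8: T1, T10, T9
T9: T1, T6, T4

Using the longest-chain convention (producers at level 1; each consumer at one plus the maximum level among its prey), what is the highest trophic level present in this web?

5

Producers (level 1): T1, T10, T6.
T10 → T4 → T9 → T3 → T5 gives T5 level 5.
No species has a prey at level 5, so no species reaches level 6.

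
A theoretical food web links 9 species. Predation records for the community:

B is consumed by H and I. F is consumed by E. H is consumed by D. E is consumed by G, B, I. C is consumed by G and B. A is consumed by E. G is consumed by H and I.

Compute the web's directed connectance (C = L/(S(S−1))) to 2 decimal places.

The web has S = 9 species and L = 12 feeding links.
C = L / (S(S−1)) = 12 / 72 = 0.1667 ≈ 0.17.

C = 0.17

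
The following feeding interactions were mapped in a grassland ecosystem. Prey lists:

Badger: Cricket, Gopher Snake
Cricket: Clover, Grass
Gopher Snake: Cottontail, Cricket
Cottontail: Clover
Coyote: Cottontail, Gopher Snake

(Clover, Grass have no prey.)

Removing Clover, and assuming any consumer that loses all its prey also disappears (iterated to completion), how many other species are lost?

Remove Clover.
Round 1: Cottontail (all prey gone) → extinct.
No further losses. Total secondary extinctions: 1.

1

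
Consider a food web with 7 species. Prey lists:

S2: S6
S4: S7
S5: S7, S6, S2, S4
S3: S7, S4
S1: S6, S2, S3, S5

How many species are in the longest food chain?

One longest chain: S7 → S4 → S3 → S1.
It has 4 species and 3 links.

4 species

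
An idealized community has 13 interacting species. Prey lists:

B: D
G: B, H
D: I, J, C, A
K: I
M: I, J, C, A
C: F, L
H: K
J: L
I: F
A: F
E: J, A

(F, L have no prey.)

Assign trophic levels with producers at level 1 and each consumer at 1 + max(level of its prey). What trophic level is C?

F is a producer → level 1.
C eats F (level 1); other prey at levels: L 1 → level 2.

Trophic level 2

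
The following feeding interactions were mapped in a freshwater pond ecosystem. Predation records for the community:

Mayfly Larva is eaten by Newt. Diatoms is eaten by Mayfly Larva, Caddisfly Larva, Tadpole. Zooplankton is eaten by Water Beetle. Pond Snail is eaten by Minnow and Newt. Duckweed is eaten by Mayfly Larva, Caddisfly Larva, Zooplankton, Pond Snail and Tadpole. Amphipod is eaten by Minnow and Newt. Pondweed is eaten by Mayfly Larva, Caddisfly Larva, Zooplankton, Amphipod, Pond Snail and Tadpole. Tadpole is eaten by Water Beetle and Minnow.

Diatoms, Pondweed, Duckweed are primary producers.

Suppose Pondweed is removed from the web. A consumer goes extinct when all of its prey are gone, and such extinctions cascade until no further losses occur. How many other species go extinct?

1

Remove Pondweed.
Round 1: Amphipod (all prey gone) → extinct.
No further losses. Total secondary extinctions: 1.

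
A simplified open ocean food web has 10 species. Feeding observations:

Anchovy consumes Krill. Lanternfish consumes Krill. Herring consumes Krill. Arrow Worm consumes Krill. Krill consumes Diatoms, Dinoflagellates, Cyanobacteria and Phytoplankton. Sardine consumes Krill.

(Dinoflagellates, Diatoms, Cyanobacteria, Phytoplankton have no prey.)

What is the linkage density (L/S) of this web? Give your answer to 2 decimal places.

L/S = 0.90

There are L = 9 links among S = 10 species.
L/S = 9/10 = 0.9000 ≈ 0.90.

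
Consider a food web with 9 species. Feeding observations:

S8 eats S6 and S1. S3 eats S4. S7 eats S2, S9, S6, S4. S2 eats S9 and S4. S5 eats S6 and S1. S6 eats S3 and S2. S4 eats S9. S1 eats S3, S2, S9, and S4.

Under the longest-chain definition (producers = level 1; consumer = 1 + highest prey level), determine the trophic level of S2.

S9 is a producer → level 1.
S4 eats S9 → level 2.
S2 eats S4 (level 2); other prey at levels: S9 1 → level 3.

Trophic level 3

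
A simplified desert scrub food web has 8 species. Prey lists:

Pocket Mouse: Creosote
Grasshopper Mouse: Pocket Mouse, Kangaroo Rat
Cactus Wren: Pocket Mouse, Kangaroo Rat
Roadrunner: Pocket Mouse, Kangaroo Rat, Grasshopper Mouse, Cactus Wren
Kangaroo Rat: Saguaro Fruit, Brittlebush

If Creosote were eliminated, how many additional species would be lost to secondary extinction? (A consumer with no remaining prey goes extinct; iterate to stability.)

1

Remove Creosote.
Round 1: Pocket Mouse (all prey gone) → extinct.
No further losses. Total secondary extinctions: 1.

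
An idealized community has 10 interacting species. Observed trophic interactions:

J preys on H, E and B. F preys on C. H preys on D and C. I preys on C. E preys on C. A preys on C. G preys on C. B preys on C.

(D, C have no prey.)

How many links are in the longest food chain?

2 links

One longest chain: C → E → J.
It has 3 species and 2 links.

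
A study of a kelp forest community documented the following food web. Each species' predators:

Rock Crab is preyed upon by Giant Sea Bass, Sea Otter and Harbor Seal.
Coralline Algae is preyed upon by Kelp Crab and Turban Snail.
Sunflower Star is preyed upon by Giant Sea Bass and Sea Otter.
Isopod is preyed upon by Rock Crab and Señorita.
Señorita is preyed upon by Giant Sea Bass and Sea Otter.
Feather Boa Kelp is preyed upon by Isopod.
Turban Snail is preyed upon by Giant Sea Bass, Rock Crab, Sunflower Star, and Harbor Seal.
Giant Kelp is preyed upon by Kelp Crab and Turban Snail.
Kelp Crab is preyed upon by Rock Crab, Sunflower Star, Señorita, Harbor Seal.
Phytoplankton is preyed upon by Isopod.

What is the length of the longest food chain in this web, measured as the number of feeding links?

3 links

One longest chain: Phytoplankton → Isopod → Rock Crab → Giant Sea Bass.
It has 4 species and 3 links.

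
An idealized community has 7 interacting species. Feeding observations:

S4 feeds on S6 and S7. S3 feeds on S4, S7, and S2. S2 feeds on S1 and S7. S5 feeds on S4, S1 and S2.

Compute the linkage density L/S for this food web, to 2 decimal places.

L/S = 1.43

There are L = 10 links among S = 7 species.
L/S = 10/7 = 1.4286 ≈ 1.43.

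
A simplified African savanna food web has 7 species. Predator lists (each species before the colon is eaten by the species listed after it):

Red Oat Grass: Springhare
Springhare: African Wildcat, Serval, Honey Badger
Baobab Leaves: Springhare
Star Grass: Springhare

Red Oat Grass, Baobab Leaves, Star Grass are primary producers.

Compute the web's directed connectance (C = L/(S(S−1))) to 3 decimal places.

C = 0.143

The web has S = 7 species and L = 6 feeding links.
C = L / (S(S−1)) = 6 / 42 = 0.1429 ≈ 0.143.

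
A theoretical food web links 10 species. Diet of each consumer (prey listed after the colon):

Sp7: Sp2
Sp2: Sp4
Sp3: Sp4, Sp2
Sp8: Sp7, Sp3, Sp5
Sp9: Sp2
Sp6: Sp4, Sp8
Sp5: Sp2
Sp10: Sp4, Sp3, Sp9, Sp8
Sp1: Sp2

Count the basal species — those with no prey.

1

Basal species (no prey listed): Sp4.
Count: 1.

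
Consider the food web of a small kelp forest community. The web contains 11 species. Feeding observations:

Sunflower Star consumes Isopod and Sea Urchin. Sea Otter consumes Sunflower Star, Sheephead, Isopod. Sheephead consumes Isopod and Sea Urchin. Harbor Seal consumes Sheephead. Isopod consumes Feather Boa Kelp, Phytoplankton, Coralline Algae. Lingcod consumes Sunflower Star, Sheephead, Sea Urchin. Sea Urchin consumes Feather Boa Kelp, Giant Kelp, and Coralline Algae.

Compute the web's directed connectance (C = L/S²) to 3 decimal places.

C = 0.140

The web has S = 11 species and L = 17 feeding links.
C = L / S² = 17 / 121 = 0.1405 ≈ 0.140.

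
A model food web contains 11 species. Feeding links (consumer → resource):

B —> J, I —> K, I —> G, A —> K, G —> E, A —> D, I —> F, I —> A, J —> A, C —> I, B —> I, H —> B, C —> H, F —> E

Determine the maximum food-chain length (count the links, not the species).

One longest chain: D → A → J → B → H → C.
It has 6 species and 5 links.

5 links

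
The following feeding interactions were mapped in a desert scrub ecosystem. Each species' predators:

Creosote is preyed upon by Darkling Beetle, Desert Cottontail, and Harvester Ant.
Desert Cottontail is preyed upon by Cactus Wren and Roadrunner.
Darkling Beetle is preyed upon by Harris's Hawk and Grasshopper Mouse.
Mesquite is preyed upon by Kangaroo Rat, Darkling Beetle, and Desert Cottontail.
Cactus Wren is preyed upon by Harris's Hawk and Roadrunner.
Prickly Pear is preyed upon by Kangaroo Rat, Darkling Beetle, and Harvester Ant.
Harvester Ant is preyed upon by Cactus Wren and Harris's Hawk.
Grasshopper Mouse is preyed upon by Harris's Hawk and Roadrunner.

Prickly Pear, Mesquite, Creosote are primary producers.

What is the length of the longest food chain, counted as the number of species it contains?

One longest chain: Mesquite → Desert Cottontail → Cactus Wren → Harris's Hawk.
It has 4 species and 3 links.

4 species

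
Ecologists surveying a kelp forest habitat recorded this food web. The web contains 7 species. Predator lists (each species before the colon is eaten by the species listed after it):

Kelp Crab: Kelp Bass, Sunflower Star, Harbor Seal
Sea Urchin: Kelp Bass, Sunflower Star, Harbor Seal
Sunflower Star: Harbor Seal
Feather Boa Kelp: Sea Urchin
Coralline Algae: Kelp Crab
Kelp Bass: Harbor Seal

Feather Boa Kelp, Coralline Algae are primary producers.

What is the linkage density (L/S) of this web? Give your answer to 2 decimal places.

L/S = 1.43

There are L = 10 links among S = 7 species.
L/S = 10/7 = 1.4286 ≈ 1.43.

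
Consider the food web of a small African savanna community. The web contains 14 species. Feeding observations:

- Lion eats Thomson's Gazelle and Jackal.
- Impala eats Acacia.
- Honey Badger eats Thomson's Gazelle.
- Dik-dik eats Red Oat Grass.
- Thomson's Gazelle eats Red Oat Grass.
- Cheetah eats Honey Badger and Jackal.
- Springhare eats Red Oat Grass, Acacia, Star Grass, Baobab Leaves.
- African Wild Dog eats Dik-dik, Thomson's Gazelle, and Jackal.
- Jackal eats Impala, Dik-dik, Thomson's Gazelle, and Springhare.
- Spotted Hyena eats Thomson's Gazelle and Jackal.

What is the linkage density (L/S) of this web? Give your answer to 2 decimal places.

L/S = 1.50

There are L = 21 links among S = 14 species.
L/S = 21/14 = 1.5000 ≈ 1.50.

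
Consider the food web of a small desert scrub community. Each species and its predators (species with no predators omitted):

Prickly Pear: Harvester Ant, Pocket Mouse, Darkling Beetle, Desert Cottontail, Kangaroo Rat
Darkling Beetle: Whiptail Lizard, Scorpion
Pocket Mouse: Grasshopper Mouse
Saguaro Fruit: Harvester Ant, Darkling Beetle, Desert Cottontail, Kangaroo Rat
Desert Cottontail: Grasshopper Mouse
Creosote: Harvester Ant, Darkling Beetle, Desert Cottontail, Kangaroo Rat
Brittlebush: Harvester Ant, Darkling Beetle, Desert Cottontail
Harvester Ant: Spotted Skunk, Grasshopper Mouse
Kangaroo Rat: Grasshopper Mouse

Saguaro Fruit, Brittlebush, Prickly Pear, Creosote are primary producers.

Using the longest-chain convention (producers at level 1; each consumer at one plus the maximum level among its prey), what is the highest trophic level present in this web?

3

Producers (level 1): Saguaro Fruit, Brittlebush, Prickly Pear, Creosote.
Saguaro Fruit → Harvester Ant → Spotted Skunk gives Spotted Skunk level 3.
No species has a prey at level 3, so no species reaches level 4.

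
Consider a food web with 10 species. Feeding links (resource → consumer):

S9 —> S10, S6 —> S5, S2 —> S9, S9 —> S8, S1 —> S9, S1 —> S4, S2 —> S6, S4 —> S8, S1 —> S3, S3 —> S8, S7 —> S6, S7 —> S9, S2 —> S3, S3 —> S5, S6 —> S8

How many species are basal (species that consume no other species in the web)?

Basal species (no prey listed): S7, S1, S2.
Count: 3.

3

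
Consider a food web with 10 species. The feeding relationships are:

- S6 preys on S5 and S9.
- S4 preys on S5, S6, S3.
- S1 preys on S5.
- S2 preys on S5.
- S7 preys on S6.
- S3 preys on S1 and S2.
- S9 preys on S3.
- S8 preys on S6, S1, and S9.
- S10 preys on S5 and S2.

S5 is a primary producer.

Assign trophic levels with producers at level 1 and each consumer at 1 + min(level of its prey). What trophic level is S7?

Trophic level 3

S5 is a producer → level 1.
S6 eats S5 → level 2.
S7 eats S6 → level 3.
No prey of S7 is below level 2, so 3 is the minimum.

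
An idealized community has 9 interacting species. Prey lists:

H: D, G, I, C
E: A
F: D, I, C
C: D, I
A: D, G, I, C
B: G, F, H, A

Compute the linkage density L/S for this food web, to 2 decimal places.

There are L = 18 links among S = 9 species.
L/S = 18/9 = 2.0000 ≈ 2.00.

L/S = 2.00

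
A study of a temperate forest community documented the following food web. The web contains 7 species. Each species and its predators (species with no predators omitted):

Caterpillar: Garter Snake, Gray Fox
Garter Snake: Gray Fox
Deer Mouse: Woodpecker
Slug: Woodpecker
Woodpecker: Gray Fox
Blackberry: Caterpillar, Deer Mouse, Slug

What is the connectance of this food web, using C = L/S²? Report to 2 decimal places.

C = 0.18

The web has S = 7 species and L = 9 feeding links.
C = L / S² = 9 / 49 = 0.1837 ≈ 0.18.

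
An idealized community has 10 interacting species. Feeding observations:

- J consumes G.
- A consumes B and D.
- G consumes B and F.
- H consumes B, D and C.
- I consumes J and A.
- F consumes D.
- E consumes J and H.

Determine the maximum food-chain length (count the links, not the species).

One longest chain: D → F → G → J → I.
It has 5 species and 4 links.

4 links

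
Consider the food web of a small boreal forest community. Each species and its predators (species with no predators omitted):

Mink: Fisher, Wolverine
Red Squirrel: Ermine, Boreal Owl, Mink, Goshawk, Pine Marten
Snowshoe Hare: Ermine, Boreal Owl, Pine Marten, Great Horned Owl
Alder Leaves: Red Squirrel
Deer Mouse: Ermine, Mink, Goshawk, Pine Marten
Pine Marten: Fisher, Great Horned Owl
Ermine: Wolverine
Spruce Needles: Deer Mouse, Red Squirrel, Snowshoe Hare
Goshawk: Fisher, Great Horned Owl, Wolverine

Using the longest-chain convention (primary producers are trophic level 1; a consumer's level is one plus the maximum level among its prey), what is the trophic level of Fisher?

Spruce Needles is a producer → level 1.
Deer Mouse eats Spruce Needles → level 2.
Goshawk eats Deer Mouse (level 2); other prey at levels: Red Squirrel 2 → level 3.
Fisher eats Goshawk (level 3); other prey at levels: Mink 3, Pine Marten 3 → level 4.

Trophic level 4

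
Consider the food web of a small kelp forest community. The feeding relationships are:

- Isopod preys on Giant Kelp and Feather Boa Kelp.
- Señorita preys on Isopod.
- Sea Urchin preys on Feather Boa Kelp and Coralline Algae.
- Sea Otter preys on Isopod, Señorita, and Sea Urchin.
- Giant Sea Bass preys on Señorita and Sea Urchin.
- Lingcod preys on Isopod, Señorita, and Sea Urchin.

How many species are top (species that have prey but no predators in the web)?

Top species (has prey, but nothing eats it): Giant Sea Bass, Lingcod, Sea Otter.
Count: 3.

3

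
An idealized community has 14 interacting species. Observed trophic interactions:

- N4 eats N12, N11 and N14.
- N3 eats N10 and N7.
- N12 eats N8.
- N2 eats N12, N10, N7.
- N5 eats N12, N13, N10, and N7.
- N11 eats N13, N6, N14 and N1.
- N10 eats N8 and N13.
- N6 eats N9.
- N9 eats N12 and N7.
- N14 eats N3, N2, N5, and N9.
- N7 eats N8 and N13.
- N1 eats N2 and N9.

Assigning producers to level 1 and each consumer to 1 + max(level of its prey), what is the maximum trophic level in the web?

Producers (level 1): N13, N8.
N8 → N12 → N9 → N6 → N11 → N4 gives N4 level 6.
No species has a prey at level 6, so no species reaches level 7.

6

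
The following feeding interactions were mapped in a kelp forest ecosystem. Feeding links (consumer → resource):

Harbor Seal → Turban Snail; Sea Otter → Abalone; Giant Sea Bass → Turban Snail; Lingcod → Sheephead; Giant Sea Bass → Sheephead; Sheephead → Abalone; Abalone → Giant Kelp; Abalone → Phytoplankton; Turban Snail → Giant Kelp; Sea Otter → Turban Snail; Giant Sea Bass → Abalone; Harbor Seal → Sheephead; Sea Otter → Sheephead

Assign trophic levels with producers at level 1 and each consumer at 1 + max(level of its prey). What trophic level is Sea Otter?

Trophic level 4

Giant Kelp is a producer → level 1.
Abalone eats Giant Kelp (level 1); other prey at levels: Phytoplankton 1 → level 2.
Sheephead eats Abalone → level 3.
Sea Otter eats Sheephead (level 3); other prey at levels: Abalone 2, Turban Snail 2 → level 4.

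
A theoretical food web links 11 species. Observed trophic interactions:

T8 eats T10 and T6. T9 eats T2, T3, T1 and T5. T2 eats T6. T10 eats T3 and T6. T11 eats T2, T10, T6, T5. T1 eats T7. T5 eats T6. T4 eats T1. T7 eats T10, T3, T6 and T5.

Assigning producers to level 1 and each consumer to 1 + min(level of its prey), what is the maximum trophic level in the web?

Producers (level 1): T6, T3.
Following each consumer down to its lowest-level prey: T6 → T7 → T1 → T4 (levels 1 through 4).
All prey of T4 (T1 3) are at level 3 or above, so T4 is at level 1 + 3 = 4.
Every consumer has at least one prey at level 3 or below, so none exceeds level 4.

4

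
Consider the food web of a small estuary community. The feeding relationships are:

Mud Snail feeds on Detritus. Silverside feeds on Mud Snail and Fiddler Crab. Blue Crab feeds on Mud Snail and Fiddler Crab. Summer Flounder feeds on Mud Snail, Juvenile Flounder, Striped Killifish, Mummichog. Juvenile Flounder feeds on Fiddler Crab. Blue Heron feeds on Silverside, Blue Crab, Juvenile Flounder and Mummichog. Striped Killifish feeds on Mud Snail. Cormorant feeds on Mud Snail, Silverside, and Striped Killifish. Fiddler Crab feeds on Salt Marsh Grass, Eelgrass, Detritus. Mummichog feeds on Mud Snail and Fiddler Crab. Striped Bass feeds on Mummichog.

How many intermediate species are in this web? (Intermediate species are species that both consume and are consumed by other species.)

7

Intermediate species (has both prey and predators): Fiddler Crab, Mud Snail, Striped Killifish, Mummichog, Blue Crab, Juvenile Flounder, Silverside.
Count: 7.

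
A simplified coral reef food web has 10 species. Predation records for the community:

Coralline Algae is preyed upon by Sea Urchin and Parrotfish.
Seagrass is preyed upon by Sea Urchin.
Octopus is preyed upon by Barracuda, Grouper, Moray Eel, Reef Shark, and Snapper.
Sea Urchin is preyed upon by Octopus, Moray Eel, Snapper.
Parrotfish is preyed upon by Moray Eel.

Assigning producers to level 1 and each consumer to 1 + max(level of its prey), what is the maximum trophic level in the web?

Producers (level 1): Seagrass, Coralline Algae.
Seagrass → Sea Urchin → Octopus → Grouper gives Grouper level 4.
No species has a prey at level 4, so no species reaches level 5.

4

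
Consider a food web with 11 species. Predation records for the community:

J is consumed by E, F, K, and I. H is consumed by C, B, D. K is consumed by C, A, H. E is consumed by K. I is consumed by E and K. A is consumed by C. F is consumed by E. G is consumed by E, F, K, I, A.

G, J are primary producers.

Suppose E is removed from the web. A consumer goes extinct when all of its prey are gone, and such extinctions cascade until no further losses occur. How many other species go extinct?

0

Remove E.
Every predator of it retains at least one other prey: K still has G, J, I.
No consumer loses all prey, so no secondary extinctions occur.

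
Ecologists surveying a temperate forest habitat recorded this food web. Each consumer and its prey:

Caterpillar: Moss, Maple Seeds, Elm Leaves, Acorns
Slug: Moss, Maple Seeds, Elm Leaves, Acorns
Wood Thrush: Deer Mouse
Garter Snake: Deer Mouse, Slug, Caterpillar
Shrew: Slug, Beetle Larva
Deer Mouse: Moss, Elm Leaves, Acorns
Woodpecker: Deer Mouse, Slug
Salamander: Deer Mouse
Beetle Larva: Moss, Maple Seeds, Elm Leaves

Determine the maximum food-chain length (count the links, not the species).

One longest chain: Moss → Slug → Shrew.
It has 3 species and 2 links.

2 links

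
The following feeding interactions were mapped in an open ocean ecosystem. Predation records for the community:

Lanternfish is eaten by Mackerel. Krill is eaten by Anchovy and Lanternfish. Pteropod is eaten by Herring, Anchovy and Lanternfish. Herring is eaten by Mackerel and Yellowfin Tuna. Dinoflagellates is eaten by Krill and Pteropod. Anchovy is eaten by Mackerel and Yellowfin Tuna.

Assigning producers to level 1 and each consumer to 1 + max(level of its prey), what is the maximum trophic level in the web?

4

Producers (level 1): Dinoflagellates.
Dinoflagellates → Pteropod → Herring → Yellowfin Tuna gives Yellowfin Tuna level 4.
No species has a prey at level 4, so no species reaches level 5.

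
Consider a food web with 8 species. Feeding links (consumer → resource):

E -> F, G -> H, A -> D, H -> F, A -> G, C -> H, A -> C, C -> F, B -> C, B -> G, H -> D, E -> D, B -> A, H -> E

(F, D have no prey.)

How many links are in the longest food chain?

5 links

One longest chain: F → E → H → G → A → B.
It has 6 species and 5 links.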